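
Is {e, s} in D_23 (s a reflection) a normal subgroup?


H = {e, s} in D_23 (s a reflection)
r·s·r⁻¹ = sr⁻² ≠ s for n ≥ 3, so {e, s} is not closed under conjugation

No, not a normal subgroup


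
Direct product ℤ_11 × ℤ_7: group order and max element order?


|ℤ_11 × ℤ_7| = 11 × 7 = 77
Max element order = lcm(11,7) = 77
Cyclic? Yes (gcd=1)

|ℤ_11×ℤ_7| = 77, max element order = 77


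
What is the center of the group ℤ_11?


Z(G) = {g ∈ G | gx = xg for all x ∈ G}
ℤ_11 is abelian, so Z(G) = G

Z(ℤ_11) = ℤ_11


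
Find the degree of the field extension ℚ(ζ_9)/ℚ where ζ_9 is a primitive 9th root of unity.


[ℚ(ζ_n):ℚ] = deg Φ_n(x) = φ(n). Here φ(9) = 6

[ℚ(ζ_9)/ℚ where ζ_9 is a primitive 9th root of unity] = 6


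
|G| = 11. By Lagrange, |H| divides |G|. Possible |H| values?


Lagrange's theorem: |H| divides |G|
|G| = 11
Divisors of 11: 1, 11

Possible subgroup orders: {1, 11}


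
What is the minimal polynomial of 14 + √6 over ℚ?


Let α = 14 + √6. Then α - 14 = √6, so (α - 14)² = 6, giving α² - 28α + 190 = 0. Degree 2 and α ∉ ℚ, so this is the minimal polynomial.

Minimal polynomial: x² - 28x + 190


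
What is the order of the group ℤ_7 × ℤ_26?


|A × B| = |A| · |B|
|ℤ_7 × ℤ_26| = 7 × 26 = 182

|ℤ_7 × ℤ_26| = 182


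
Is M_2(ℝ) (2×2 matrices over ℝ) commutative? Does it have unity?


Matrix multiplication is non-commutative for n ≥ 2; the identity matrix I is the unity; singular matrices give zero divisors, so not an integral domain
Commutative: No
Integral domain: No
Has unity: Yes

M_2(ℝ) (2×2 matrices over ℝ): Commutative=No, Unity=Yes


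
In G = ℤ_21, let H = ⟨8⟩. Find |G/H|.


|⟨8⟩| = n / gcd(8, 21) = 21 / 1 = 21
H is normal (ℤ_21 is abelian).
|G/H| = |G| / |H| = 21 / 21 = 1

|G/H| = 1


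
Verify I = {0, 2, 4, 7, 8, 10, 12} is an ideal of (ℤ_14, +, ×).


Check ideal conditions for I = {0, 2, 4, 7, 8, 10, 12} in ℤ_14:
(1) I is an additive subgroup? No
(2) For r ∈ ℤ_14 and a ∈ I: r·a ∈ I? No  [counterexample: r=2, a=10, r·a mod 14 = 6 ∉ I]

No, I is not an ideal of ℤ_14


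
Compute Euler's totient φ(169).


Factor n: 169 = 13^2
φ(n) = n · ∏(1 - 1/p) over distinct primes p | n
φ(169) = 169 · (1 - 1/13) = 156

φ(169) = 156


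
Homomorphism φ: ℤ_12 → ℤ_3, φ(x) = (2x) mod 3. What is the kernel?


Kernel = preimage of identity
ker(φ) = {x ∈ ℤ_12 : 2x ≡ 0 (mod 3)}. Since 3 | 12, φ is well-defined. The kernel is the cyclic subgroup ⟨3⟩ of ℤ_12 (order 4), i.e. {0, 3, 6, 9}

ker(φ) = {0, 3, 6, 9}


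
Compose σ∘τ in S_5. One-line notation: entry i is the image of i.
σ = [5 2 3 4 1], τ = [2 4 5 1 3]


σ∘τ: apply τ first, then σ
1 →τ 2 →σ 2
2 →τ 4 →σ 4
3 →τ 5 →σ 1
4 →τ 1 →σ 5
5 →τ 3 →σ 3

σ∘τ = [2 4 1 5 3]


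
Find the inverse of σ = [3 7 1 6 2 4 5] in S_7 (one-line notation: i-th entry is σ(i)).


To find σ⁻¹, swap domain and range:
σ(1) = 3 → σ⁻¹(3) = 1
σ(2) = 7 → σ⁻¹(7) = 2
σ(3) = 1 → σ⁻¹(1) = 3
σ(4) = 6 → σ⁻¹(6) = 4
σ(5) = 2 → σ⁻¹(2) = 5
σ(6) = 4 → σ⁻¹(4) = 6
σ(7) = 5 → σ⁻¹(5) = 7

σ⁻¹ = [3 5 1 6 7 4 2]


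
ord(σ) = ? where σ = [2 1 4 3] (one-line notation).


Cycle decomposition: (1 2) (3 4)
Cycle lengths: 2, 2
Order = lcm(2, 2) = 2

ord(σ) = 2


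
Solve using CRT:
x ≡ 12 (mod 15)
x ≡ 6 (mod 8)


m₁ = 15, m₂ = 8, gcd = 1, so CRT applies. M = m₁·m₂ = 120
Let M₁ = M/m₁ = 8, M₂ = M/m₂ = 15
Find y₁ ≡ M₁⁻¹ (mod m₁): 8⁻¹ ≡ 2 (mod 15)
Find y₂ ≡ M₂⁻¹ (mod m₂): 15⁻¹ ≡ 7 (mod 8)
x = a₁·M₁·y₁ + a₂·M₂·y₂ = 12·8·2 + 6·15·7 = 822
Reduce mod 120: x ≡ 102
Check: 102 mod 15 = 12 ✓, 102 mod 8 = 6 ✓

x ≡ 102 (mod 120)


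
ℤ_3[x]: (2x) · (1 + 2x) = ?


Expand and collect like terms; reduce coefficients mod 3:
x^0: 0·1 = 0 ≡ 0 (mod 3)
x^1: 0·2 + 2·1 = 2 ≡ 2 (mod 3)
x^2: 2·2 = 4 ≡ 1 (mod 3)
Result: 2x + x^2

f · g = 2x + x^2


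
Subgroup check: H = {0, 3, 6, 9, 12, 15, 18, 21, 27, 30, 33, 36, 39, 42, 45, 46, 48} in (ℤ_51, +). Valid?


Subgroup test for H = {0, 3, 6, 9, 12, 15, 18, 21, 27, 30, 33, 36, 39, 42, 45, 46, 48} in (ℤ_51, +):
(1) 0 ∈ H? Yes
(2) Closure: for all a,b ∈ H, (a+b) mod 51 ∈ H? No  [counterexample: 3 + 21 = 24 ∉ H]
(3) Inverses: for all a ∈ H, -a mod 51 ∈ H? No

No, H is not a subgroup of ℤ_51


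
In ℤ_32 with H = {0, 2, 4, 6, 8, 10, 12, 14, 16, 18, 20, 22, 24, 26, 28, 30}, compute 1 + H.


1 + H = {1 + h (mod 32) : h ∈ H}
1+0=1, 1+2=3, 1+4=5, 1+6=7, 1+8=9, 1+10=11, 1+12=13, 1+14=15, 1+16=17, 1+18=19, 1+20=21, 1+22=23, 1+24=25, 1+26=27, 1+28=29, 1+30=31

1 + H = {1, 3, 5, 7, 9, 11, 13, 15, 17, 19, 21, 23, 25, 27, 29, 31}


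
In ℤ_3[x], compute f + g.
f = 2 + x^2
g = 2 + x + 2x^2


Add coefficients mod 3:
x^0: 2 + 2 = 1 (mod 3)
x^1: 0 + 1 = 1 (mod 3)
x^2: 1 + 2 = 0 (mod 3)
Result: 1 + x

f + g = 1 + x


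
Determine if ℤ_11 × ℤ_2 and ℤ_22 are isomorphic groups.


Comparing ℤ_11 × ℤ_2 and ℤ_22:
gcd(11,2) = 1, so ℤ_11 × ℤ_2 ≅ ℤ_22 (CRT)

Yes, ℤ_11 × ℤ_2 ≅ ℤ_22


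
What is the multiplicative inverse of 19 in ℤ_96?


Use the extended Euclidean algorithm to write 1 = 19·s + 96·t; then s mod 96 is the inverse.
Euclidean algorithm:
  19 = 0·96 + 19
  96 = 5·19 + 1
  19 = 19·1 + 0
gcd(19,96) = 1
Back-substitution gives: 19·(-5) + 96·(1) = 1
So 19⁻¹ ≡ -5 ≡ 91 (mod 96)
Check: 19 × 91 = 1729 ≡ 1 (mod 96) ✓

19⁻¹ ≡ 91 (mod 96)


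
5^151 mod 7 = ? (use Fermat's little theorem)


Fermat's little theorem: if p is prime and gcd(a,p)=1, then a^(p-1) ≡ 1 (mod p)
p = 7 is prime, gcd(5,7) = 1
Reduce exponent: 151 mod 6 = 1
So 5^151 ≡ 5^1 (mod 7)
5^1 mod 7 = 5

5^151 ≡ 5 (mod 7)


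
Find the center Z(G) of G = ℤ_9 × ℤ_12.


Z(G) = {g ∈ G | gx = xg for all x ∈ G}
Direct product of abelian groups is abelian, so Z(G) = G

Z(ℤ_9 × ℤ_12) = ℤ_9 × ℤ_12


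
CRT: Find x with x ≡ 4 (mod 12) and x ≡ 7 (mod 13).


m₁ = 12, m₂ = 13, gcd = 1, so CRT applies. M = m₁·m₂ = 156
Let M₁ = M/m₁ = 13, M₂ = M/m₂ = 12
Find y₁ ≡ M₁⁻¹ (mod m₁): 13⁻¹ ≡ 1 (mod 12)
Find y₂ ≡ M₂⁻¹ (mod m₂): 12⁻¹ ≡ 12 (mod 13)
x = a₁·M₁·y₁ + a₂·M₂·y₂ = 4·13·1 + 7·12·12 = 1060
Reduce mod 156: x ≡ 124
Check: 124 mod 12 = 4 ✓, 124 mod 13 = 7 ✓

x ≡ 124 (mod 156)


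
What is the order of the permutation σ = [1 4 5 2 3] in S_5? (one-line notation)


Cycle decomposition: (2 4) (3 5)
Cycle lengths: 2, 2
Order = lcm(2, 2) = 2

ord(σ) = 2


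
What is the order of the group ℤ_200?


ℤ_n has n elements.

|ℤ_200| = 200


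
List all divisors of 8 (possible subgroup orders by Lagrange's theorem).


Lagrange's theorem: |H| divides |G|
|G| = 8
Divisors of 8: 1, 2, 4, 8

Possible subgroup orders: {1, 2, 4, 8}


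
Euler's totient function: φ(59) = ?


Factor n: 59 = 59
φ(n) = n · ∏(1 - 1/p) over distinct primes p | n
φ(59) = 59 · (1 - 1/59) = 58

φ(59) = 58


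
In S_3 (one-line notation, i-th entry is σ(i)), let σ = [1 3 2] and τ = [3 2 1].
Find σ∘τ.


σ∘τ: apply τ first, then σ
1 →τ 3 →σ 2
2 →τ 2 →σ 3
3 →τ 1 →σ 1

σ∘τ = [2 3 1]


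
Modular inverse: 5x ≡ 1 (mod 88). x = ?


Use the extended Euclidean algorithm to write 1 = 5·s + 88·t; then s mod 88 is the inverse.
Euclidean algorithm:
  5 = 0·88 + 5
  88 = 17·5 + 3
  5 = 1·3 + 2
  3 = 1·2 + 1
  2 = 2·1 + 0
gcd(5,88) = 1
Back-substitution gives: 5·(-35) + 88·(2) = 1
So 5⁻¹ ≡ -35 ≡ 53 (mod 88)
Check: 5 × 53 = 265 ≡ 1 (mod 88) ✓

5⁻¹ ≡ 53 (mod 88)


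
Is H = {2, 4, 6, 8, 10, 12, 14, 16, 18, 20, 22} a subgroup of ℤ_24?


Subgroup test for H = {2, 4, 6, 8, 10, 12, 14, 16, 18, 20, 22} in (ℤ_24, +):
(1) 0 ∈ H? No
(2) Closure: for all a,b ∈ H, (a+b) mod 24 ∈ H? No  [counterexample: 2 + 22 = 0 ∉ H]
(3) Inverses: for all a ∈ H, -a mod 24 ∈ H? Yes

No, H is not a subgroup of ℤ_24


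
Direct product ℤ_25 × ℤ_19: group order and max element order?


|ℤ_25 × ℤ_19| = 25 × 19 = 475
Max element order = lcm(25,19) = 475
Cyclic? Yes (gcd=1)

|ℤ_25×ℤ_19| = 475, max element order = 475


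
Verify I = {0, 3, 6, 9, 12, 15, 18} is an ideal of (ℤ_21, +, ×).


Check ideal conditions for I = {0, 3, 6, 9, 12, 15, 18} in ℤ_21:
(1) I is an additive subgroup? Yes
(2) For r ∈ ℤ_21 and a ∈ I: r·a ∈ I? Yes

Yes, I is an ideal of ℤ_21


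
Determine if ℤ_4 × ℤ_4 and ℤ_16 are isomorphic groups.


Comparing ℤ_4 × ℤ_4 and ℤ_16:
gcd(4,4) = 4 ≠ 1. Max element order in ℤ_4×ℤ_4 is lcm(4,4) = 4 < 16, so it has no element of order 16

No, ℤ_4 × ℤ_4 ≇ ℤ_16


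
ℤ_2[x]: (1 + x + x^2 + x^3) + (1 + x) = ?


Add coefficients mod 2:
x^0: 1 + 1 = 0 (mod 2)
x^1: 1 + 1 = 0 (mod 2)
x^2: 1 + 0 = 1 (mod 2)
x^3: 1 + 0 = 1 (mod 2)
Result: x^2 + x^3

f + g = x^2 + x^3


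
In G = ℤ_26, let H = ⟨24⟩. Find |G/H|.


|⟨24⟩| = n / gcd(24, 26) = 26 / 2 = 13
H is normal (ℤ_26 is abelian).
|G/H| = |G| / |H| = 26 / 13 = 2

|G/H| = 2


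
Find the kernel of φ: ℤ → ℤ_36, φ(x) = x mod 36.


Kernel = preimage of identity
ker(φ) = {x ∈ ℤ : x ≡ 0 (mod 36)} = 36ℤ = {0, ±36, ±72, ...}

ker(φ) = 36ℤ


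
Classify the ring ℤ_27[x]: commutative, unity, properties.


ℤ_27 has zero divisors (3·9 ≡ 0), and these lift to constant zero divisors in ℤ_27[x]; so not an integral domain
Commutative: Yes
Integral domain: No
Has unity: Yes

ℤ_27[x]: Commutative=Yes, Unity=Yes


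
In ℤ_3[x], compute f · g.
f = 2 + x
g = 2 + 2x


Expand and collect like terms; reduce coefficients mod 3:
x^0: 2·2 = 4 ≡ 1 (mod 3)
x^1: 2·2 + 1·2 = 6 ≡ 0 (mod 3)
x^2: 1·2 = 2 ≡ 2 (mod 3)
Result: 1 + 2x^2

f · g = 1 + 2x^2


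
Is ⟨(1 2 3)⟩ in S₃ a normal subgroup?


H = ⟨(1 2 3)⟩ in S₃
⟨(1 2 3)⟩ has order 3 and index 2 in S₃; index-2 subgroups are normal

Yes, normal subgroup


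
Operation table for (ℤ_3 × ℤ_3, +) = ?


Elements: {(0,0), (0,1), (0,2), (1,0), (1,1), (1,2), (2,0), (2,1), (2,2)}
Operation: componentwise addition mod (3, 3)
Entry (a, b) = ((a₁+b₁) mod 3, (a₂+b₂) mod 3)

Cayley table:
      | (0,0) | (0,1) | (0,2) | (1,0) | (1,1) | (1,2) | (2,0) | (2,1) | (2,2)
(0,0) | (0,0) | (0,1) | (0,2) | (1,0) | (1,1) | (1,2) | (2,0) | (2,1) | (2,2)
(0,1) | (0,1) | (0,2) | (0,0) | (1,1) | (1,2) | (1,0) | (2,1) | (2,2) | (2,0)
(0,2) | (0,2) | (0,0) | (0,1) | (1,2) | (1,0) | (1,1) | (2,2) | (2,0) | (2,1)
(1,0) | (1,0) | (1,1) | (1,2) | (2,0) | (2,1) | (2,2) | (0,0) | (0,1) | (0,2)
(1,1) | (1,1) | (1,2) | (1,0) | (2,1) | (2,2) | (2,0) | (0,1) | (0,2) | (0,0)
(1,2) | (1,2) | (1,0) | (1,1) | (2,2) | (2,0) | (2,1) | (0,2) | (0,0) | (0,1)
(2,0) | (2,0) | (2,1) | (2,2) | (0,0) | (0,1) | (0,2) | (1,0) | (1,1) | (1,2)
(2,1) | (2,1) | (2,2) | (2,0) | (0,1) | (0,2) | (0,0) | (1,1) | (1,2) | (1,0)
(2,2) | (2,2) | (2,0) | (2,1) | (0,2) | (0,0) | (0,1) | (1,2) | (1,0) | (1,1)


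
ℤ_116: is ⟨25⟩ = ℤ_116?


g generates ℤ_n iff gcd(g, n) = 1
gcd(25, 116) = 1
Since gcd = 1, 25 is a generator.

Yes, 25 generates ℤ_116


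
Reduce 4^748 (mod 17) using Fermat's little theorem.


Fermat's little theorem: if p is prime and gcd(a,p)=1, then a^(p-1) ≡ 1 (mod p)
p = 17 is prime, gcd(4,17) = 1
Reduce exponent: 748 mod 16 = 12
So 4^748 ≡ 4^12 (mod 17)
4^12 mod 17 = 1

4^748 ≡ 1 (mod 17)


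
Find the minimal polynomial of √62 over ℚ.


√62 satisfies x² - 62 = 0, irreducible over ℚ since 62 is squarefree

Minimal polynomial: x² - 62


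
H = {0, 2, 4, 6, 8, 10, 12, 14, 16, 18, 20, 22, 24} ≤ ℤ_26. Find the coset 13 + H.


13 + H = {13 + h (mod 26) : h ∈ H}
13+0=13, 13+2=15, 13+4=17, 13+6=19, 13+8=21, 13+10=23, 13+12=25, 13+14=1, 13+16=3, 13+18=5, 13+20=7, 13+22=9, 13+24=11
13 + H = {1, 3, 5, 7, 9, 11, 13, 15, 17, 19, 21, 23, 25} = 1 + H

13 + H = {1, 3, 5, 7, 9, 11, 13, 15, 17, 19, 21, 23, 25}


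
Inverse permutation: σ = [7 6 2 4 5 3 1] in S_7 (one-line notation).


To find σ⁻¹, swap domain and range:
σ(1) = 7 → σ⁻¹(7) = 1
σ(2) = 6 → σ⁻¹(6) = 2
σ(3) = 2 → σ⁻¹(2) = 3
σ(4) = 4 → σ⁻¹(4) = 4
σ(5) = 5 → σ⁻¹(5) = 5
σ(6) = 3 → σ⁻¹(3) = 6
σ(7) = 1 → σ⁻¹(1) = 7

σ⁻¹ = [7 3 6 4 5 2 1]


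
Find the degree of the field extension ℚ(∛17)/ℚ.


∛17 has minimal polynomial x³ - 17 (irreducible over ℚ since 17 is not a perfect cube)

[ℚ(∛17)/ℚ] = 3


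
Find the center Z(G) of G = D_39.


Z(G) = {g ∈ G | gx = xg for all x ∈ G}
For odd n, Z(D_n) = {e}: no nontrivial rotation commutes with all reflections

Z(D_39) = {e}


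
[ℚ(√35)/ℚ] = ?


√35 has minimal polynomial x² - 35 (irreducible over ℚ since 35 is squarefree)

[ℚ(√35)/ℚ] = 2


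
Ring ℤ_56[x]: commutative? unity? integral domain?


ℤ_56 has zero divisors (2·28 ≡ 0), and these lift to constant zero divisors in ℤ_56[x]; so not an integral domain
Commutative: Yes
Integral domain: No
Has unity: Yes

ℤ_56[x]: Commutative=Yes, Unity=Yes


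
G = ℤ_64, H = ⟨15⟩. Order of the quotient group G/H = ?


|⟨15⟩| = n / gcd(15, 64) = 64 / 1 = 64
H is normal (ℤ_64 is abelian).
|G/H| = |G| / |H| = 64 / 64 = 1

|G/H| = 1


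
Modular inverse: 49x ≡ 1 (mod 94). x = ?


Use the extended Euclidean algorithm to write 1 = 49·s + 94·t; then s mod 94 is the inverse.
Euclidean algorithm:
  49 = 0·94 + 49
  94 = 1·49 + 45
  49 = 1·45 + 4
  45 = 11·4 + 1
  4 = 4·1 + 0
gcd(49,94) = 1
Back-substitution gives: 49·(-23) + 94·(12) = 1
So 49⁻¹ ≡ -23 ≡ 71 (mod 94)
Check: 49 × 71 = 3479 ≡ 1 (mod 94) ✓

49⁻¹ ≡ 71 (mod 94)


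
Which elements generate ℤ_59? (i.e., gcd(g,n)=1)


g generates ℤ_n iff gcd(g,n) = 1
Prime factors of 59: 59
Generators are g ∈ {1,...,58} not divisible by any of these primes.
Generators: {1, 2, 3, 4, 5, 6, 7, 8, 9, 10, 11, 12, 13, 14, 15, 16, 17, 18, 19, 20, 21, 22, 23, 24, 25, 26, 27, 28, 29, 30, 31, 32, 33, 34, 35, 36, 37, 38, 39, 40, 41, 42, 43, 44, 45, 46, 47, 48, 49, 50, 51, 52, 53, 54, 55, 56, 57, 58}
Number of generators = φ(59) = 58

Generators of ℤ_59 = {1, 2, 3, 4, 5, 6, 7, 8, 9, 10, 11, 12, 13, 14, 15, 16, 17, 18, 19, 20, 21, 22, 23, 24, 25, 26, 27, 28, 29, 30, 31, 32, 33, 34, 35, 36, 37, 38, 39, 40, 41, 42, 43, 44, 45, 46, 47, 48, 49, 50, 51, 52, 53, 54, 55, 56, 57, 58}


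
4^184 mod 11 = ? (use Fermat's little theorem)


Fermat's little theorem: if p is prime and gcd(a,p)=1, then a^(p-1) ≡ 1 (mod p)
p = 11 is prime, gcd(4,11) = 1
Reduce exponent: 184 mod 10 = 4
So 4^184 ≡ 4^4 (mod 11)
4^4 mod 11 = 3

4^184 ≡ 3 (mod 11)


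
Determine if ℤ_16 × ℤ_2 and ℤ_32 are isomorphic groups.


Comparing ℤ_16 × ℤ_2 and ℤ_32:
gcd(16,2) = 2 ≠ 1. Max element order in ℤ_16×ℤ_2 is lcm(16,2) = 16 < 32, so it has no element of order 32

No, ℤ_16 × ℤ_2 ≇ ℤ_32


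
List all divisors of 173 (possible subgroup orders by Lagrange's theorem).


Lagrange's theorem: |H| divides |G|
|G| = 173
Divisors of 173: 1, 173

Possible subgroup orders: {1, 173}


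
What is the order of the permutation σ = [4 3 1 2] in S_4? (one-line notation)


Cycle decomposition: (1 4 2 3)
Cycle lengths: 4
Order = lcm(4) = 4

ord(σ) = 4


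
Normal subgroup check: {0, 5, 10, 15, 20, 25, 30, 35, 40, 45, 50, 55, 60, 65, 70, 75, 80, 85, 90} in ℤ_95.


H = {0, 5, 10, 15, 20, 25, 30, 35, 40, 45, 50, 55, 60, 65, 70, 75, 80, 85, 90} in ℤ_95
ℤ_95 is abelian; every subgroup of an abelian group is normal

Yes, normal subgroup


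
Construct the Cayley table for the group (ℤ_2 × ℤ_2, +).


Elements: {(0,0), (0,1), (1,0), (1,1)}
Operation: componentwise addition mod (2, 2)
Entry (a, b) = ((a₁+b₁) mod 2, (a₂+b₂) mod 2)

Cayley table:
      | (0,0) | (0,1) | (1,0) | (1,1)
(0,0) | (0,0) | (0,1) | (1,0) | (1,1)
(0,1) | (0,1) | (0,0) | (1,1) | (1,0)
(1,0) | (1,0) | (1,1) | (0,0) | (0,1)
(1,1) | (1,1) | (1,0) | (0,1) | (0,0)


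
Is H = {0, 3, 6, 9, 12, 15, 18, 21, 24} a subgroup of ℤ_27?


Subgroup test for H = {0, 3, 6, 9, 12, 15, 18, 21, 24} in (ℤ_27, +):
(1) 0 ∈ H? Yes
(2) Closure: for all a,b ∈ H, (a+b) mod 27 ∈ H? Yes
(3) Inverses: for all a ∈ H, -a mod 27 ∈ H? Yes

Yes, H is a subgroup of ℤ_27


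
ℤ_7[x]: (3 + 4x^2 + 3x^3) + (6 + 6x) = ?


Add coefficients mod 7:
x^0: 3 + 6 = 2 (mod 7)
x^1: 0 + 6 = 6 (mod 7)
x^2: 4 + 0 = 4 (mod 7)
x^3: 3 + 0 = 3 (mod 7)
Result: 2 + 6x + 4x^2 + 3x^3

f + g = 2 + 6x + 4x^2 + 3x^3


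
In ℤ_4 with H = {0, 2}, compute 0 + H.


0 + H = {0 + h (mod 4) : h ∈ H}
0+0=0, 0+2=2

0 + H = {0, 2}


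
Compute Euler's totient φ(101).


Factor n: 101 = 101
φ(n) = n · ∏(1 - 1/p) over distinct primes p | n
φ(101) = 101 · (1 - 1/101) = 100

φ(101) = 100


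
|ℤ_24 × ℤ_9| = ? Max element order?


|ℤ_24 × ℤ_9| = 24 × 9 = 216
Max element order = lcm(24,9) = 72
Cyclic? No (gcd=3)

|ℤ_24×ℤ_9| = 216, max element order = 72


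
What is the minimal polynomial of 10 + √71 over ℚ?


Let α = 10 + √71. Then α - 10 = √71, so (α - 10)² = 71, giving α² - 20α + 29 = 0. Degree 2 and α ∉ ℚ, so this is the minimal polynomial.

Minimal polynomial: x² - 20x + 29


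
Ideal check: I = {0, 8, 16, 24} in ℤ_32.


Check ideal conditions for I = {0, 8, 16, 24} in ℤ_32:
(1) I is an additive subgroup? Yes
(2) For r ∈ ℤ_32 and a ∈ I: r·a ∈ I? Yes

Yes, I is an ideal of ℤ_32


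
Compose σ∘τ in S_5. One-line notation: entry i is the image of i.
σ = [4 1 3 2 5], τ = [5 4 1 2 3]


σ∘τ: apply τ first, then σ
1 →τ 5 →σ 5
2 →τ 4 →σ 2
3 →τ 1 →σ 4
4 →τ 2 →σ 1
5 →τ 3 →σ 3

σ∘τ = [5 2 4 1 3]


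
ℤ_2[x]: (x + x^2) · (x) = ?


Expand and collect like terms; reduce coefficients mod 2:
x^0: 0·0 = 0 ≡ 0 (mod 2)
x^1: 0·1 + 1·0 = 0 ≡ 0 (mod 2)
x^2: 1·1 + 1·0 = 1 ≡ 1 (mod 2)
x^3: 1·1 = 1 ≡ 1 (mod 2)
Result: x^2 + x^3

f · g = x^2 + x^3


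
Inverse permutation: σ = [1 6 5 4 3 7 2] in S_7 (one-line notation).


To find σ⁻¹, swap domain and range:
σ(1) = 1 → σ⁻¹(1) = 1
σ(2) = 6 → σ⁻¹(6) = 2
σ(3) = 5 → σ⁻¹(5) = 3
σ(4) = 4 → σ⁻¹(4) = 4
σ(5) = 3 → σ⁻¹(3) = 5
σ(6) = 7 → σ⁻¹(7) = 6
σ(7) = 2 → σ⁻¹(2) = 7

σ⁻¹ = [1 7 5 4 3 2 6]


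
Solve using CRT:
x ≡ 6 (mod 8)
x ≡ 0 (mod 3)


m₁ = 8, m₂ = 3, gcd = 1, so CRT applies. M = m₁·m₂ = 24
Let M₁ = M/m₁ = 3, M₂ = M/m₂ = 8
Find y₁ ≡ M₁⁻¹ (mod m₁): 3⁻¹ ≡ 3 (mod 8)
Find y₂ ≡ M₂⁻¹ (mod m₂): 8⁻¹ ≡ 2 (mod 3)
x = a₁·M₁·y₁ + a₂·M₂·y₂ = 6·3·3 + 0·8·2 = 54
Reduce mod 24: x ≡ 6
Check: 6 mod 8 = 6 ✓, 6 mod 3 = 0 ✓

x ≡ 6 (mod 24)


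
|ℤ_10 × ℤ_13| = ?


|A × B| = |A| · |B|
|ℤ_10 × ℤ_13| = 10 × 13 = 130

|ℤ_10 × ℤ_13| = 130


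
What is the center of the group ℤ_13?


Z(G) = {g ∈ G | gx = xg for all x ∈ G}
ℤ_13 is abelian, so Z(G) = G

Z(ℤ_13) = ℤ_13


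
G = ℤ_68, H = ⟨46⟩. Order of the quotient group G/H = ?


|⟨46⟩| = n / gcd(46, 68) = 68 / 2 = 34
H is normal (ℤ_68 is abelian).
|G/H| = |G| / |H| = 68 / 34 = 2

|G/H| = 2


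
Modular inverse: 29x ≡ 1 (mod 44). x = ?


Use the extended Euclidean algorithm to write 1 = 29·s + 44·t; then s mod 44 is the inverse.
Euclidean algorithm:
  29 = 0·44 + 29
  44 = 1·29 + 15
  29 = 1·15 + 14
  15 = 1·14 + 1
  14 = 14·1 + 0
gcd(29,44) = 1
Back-substitution gives: 29·(-3) + 44·(2) = 1
So 29⁻¹ ≡ -3 ≡ 41 (mod 44)
Check: 29 × 41 = 1189 ≡ 1 (mod 44) ✓

29⁻¹ ≡ 41 (mod 44)


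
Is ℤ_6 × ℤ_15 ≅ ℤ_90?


Comparing ℤ_6 × ℤ_15 and ℤ_90:
gcd(6,15) = 3 ≠ 1. Max element order in ℤ_6×ℤ_15 is lcm(6,15) = 30 < 90, so it has no element of order 90

No, ℤ_6 × ℤ_15 ≇ ℤ_90


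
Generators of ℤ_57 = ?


g generates ℤ_n iff gcd(g,n) = 1
Prime factors of 57: 3, 19
Generators are g ∈ {1,...,56} not divisible by any of these primes.
Generators: {1, 2, 4, 5, 7, 8, 10, 11, 13, 14, 16, 17, 20, 22, 23, 25, 26, 28, 29, 31, 32, 34, 35, 37, 40, 41, 43, 44, 46, 47, 49, 50, 52, 53, 55, 56}
Number of generators = φ(57) = 36

Generators of ℤ_57 = {1, 2, 4, 5, 7, 8, 10, 11, 13, 14, 16, 17, 20, 22, 23, 25, 26, 28, 29, 31, 32, 34, 35, 37, 40, 41, 43, 44, 46, 47, 49, 50, 52, 53, 55, 56}


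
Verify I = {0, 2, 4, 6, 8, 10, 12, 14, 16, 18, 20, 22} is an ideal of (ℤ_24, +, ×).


Check ideal conditions for I = {0, 2, 4, 6, 8, 10, 12, 14, 16, 18, 20, 22} in ℤ_24:
(1) I is an additive subgroup? Yes
(2) For r ∈ ℤ_24 and a ∈ I: r·a ∈ I? Yes

Yes, I is an ideal of ℤ_24


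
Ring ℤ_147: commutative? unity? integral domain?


ℤ_147 is a commutative ring with unity 1; 147 = 3×49 is composite, so 3·49 ≡ 0 gives zero divisors (not an integral domain)
Commutative: Yes
Integral domain: No
Has unity: Yes

ℤ_147: Commutative=Yes, Unity=Yes


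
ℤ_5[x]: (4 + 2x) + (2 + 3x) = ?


Add coefficients mod 5:
x^0: 4 + 2 = 1 (mod 5)
x^1: 2 + 3 = 0 (mod 5)
Result: 1

f + g = 1


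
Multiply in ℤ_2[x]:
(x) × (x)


Expand and collect like terms; reduce coefficients mod 2:
x^0: 0·0 = 0 ≡ 0 (mod 2)
x^1: 0·1 + 1·0 = 0 ≡ 0 (mod 2)
x^2: 1·1 = 1 ≡ 1 (mod 2)
Result: x^2

f · g = x^2


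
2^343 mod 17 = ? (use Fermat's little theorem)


Fermat's little theorem: if p is prime and gcd(a,p)=1, then a^(p-1) ≡ 1 (mod p)
p = 17 is prime, gcd(2,17) = 1
Reduce exponent: 343 mod 16 = 7
So 2^343 ≡ 2^7 (mod 17)
2^7 mod 17 = 9

2^343 ≡ 9 (mod 17)


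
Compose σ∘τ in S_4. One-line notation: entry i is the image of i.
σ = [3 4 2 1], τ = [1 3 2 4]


σ∘τ: apply τ first, then σ
1 →τ 1 →σ 3
2 →τ 3 →σ 2
3 →τ 2 →σ 4
4 →τ 4 →σ 1

σ∘τ = [3 2 4 1]


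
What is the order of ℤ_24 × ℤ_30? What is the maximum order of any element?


|ℤ_24 × ℤ_30| = 24 × 30 = 720
Max element order = lcm(24,30) = 120
Cyclic? No (gcd=6)

|ℤ_24×ℤ_30| = 720, max element order = 120


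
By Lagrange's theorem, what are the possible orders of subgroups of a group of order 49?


Lagrange's theorem: |H| divides |G|
|G| = 49
Divisors of 49: 1, 7, 49

Possible subgroup orders: {1, 7, 49}


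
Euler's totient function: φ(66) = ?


Factor n: 66 = 2 × 3 × 11
φ(n) = n · ∏(1 - 1/p) over distinct primes p | n
φ(66) = 66 · (1 - 1/2) · (1 - 1/3) · (1 - 1/11) = 20

φ(66) = 20


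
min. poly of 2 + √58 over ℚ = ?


Let α = 2 + √58. Then α - 2 = √58, so (α - 2)² = 58, giving α² - 4α - 54 = 0. Degree 2 and α ∉ ℚ, so this is the minimal polynomial.

Minimal polynomial: x² - 4x - 54


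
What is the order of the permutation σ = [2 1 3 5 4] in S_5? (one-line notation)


Cycle decomposition: (1 2) (4 5)
Cycle lengths: 2, 2
Order = lcm(2, 2) = 2

ord(σ) = 2


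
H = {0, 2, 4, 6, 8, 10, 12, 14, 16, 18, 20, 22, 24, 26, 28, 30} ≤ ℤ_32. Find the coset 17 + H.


17 + H = {17 + h (mod 32) : h ∈ H}
17+0=17, 17+2=19, 17+4=21, 17+6=23, 17+8=25, 17+10=27, 17+12=29, 17+14=31, 17+16=1, 17+18=3, 17+20=5, 17+22=7, 17+24=9, 17+26=11, 17+28=13, 17+30=15
17 + H = {1, 3, 5, 7, 9, 11, 13, 15, 17, 19, 21, 23, 25, 27, 29, 31} = 1 + H

17 + H = {1, 3, 5, 7, 9, 11, 13, 15, 17, 19, 21, 23, 25, 27, 29, 31}


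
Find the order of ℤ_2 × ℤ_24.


|A × B| = |A| · |B|
|ℤ_2 × ℤ_24| = 2 × 24 = 48

|ℤ_2 × ℤ_24| = 48


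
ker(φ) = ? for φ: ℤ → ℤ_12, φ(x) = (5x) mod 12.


Kernel = preimage of identity
ker(φ) = {x ∈ ℤ : 5x ≡ 0 (mod 12)}. gcd(5,12) = 1, so 5x ≡ 0 (mod 12) ⟺ x ≡ 0 (mod 12/1 = 12). Hence ker(φ) = 12ℤ

ker(φ) = 12ℤ


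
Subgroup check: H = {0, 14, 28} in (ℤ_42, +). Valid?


Subgroup test for H = {0, 14, 28} in (ℤ_42, +):
(1) 0 ∈ H? Yes
(2) Closure: for all a,b ∈ H, (a+b) mod 42 ∈ H? Yes
(3) Inverses: for all a ∈ H, -a mod 42 ∈ H? Yes

Yes, H is a subgroup of ℤ_42


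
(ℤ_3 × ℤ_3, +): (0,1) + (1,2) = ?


Operation: componentwise addition mod (3, 3)
(0,1) + (1,2) = ((a₁+b₁) mod 3, (a₂+b₂) mod 3) with a = (0,1), b = (1,2)

(0,1) + (1,2) = (1,0)


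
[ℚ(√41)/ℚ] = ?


√41 has minimal polynomial x² - 41 (irreducible over ℚ since 41 is squarefree)

[ℚ(√41)/ℚ] = 2


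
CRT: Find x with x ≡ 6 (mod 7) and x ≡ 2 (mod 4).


m₁ = 7, m₂ = 4, gcd = 1, so CRT applies. M = m₁·m₂ = 28
Let M₁ = M/m₁ = 4, M₂ = M/m₂ = 7
Find y₁ ≡ M₁⁻¹ (mod m₁): 4⁻¹ ≡ 2 (mod 7)
Find y₂ ≡ M₂⁻¹ (mod m₂): 7⁻¹ ≡ 3 (mod 4)
x = a₁·M₁·y₁ + a₂·M₂·y₂ = 6·4·2 + 2·7·3 = 90
Reduce mod 28: x ≡ 6
Check: 6 mod 7 = 6 ✓, 6 mod 4 = 2 ✓

x ≡ 6 (mod 28)


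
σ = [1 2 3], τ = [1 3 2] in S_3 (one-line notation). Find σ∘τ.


σ∘τ: apply τ first, then σ
1 →τ 1 →σ 1
2 →τ 3 →σ 3
3 →τ 2 →σ 2

σ∘τ = [1 3 2]


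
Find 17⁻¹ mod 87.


Use the extended Euclidean algorithm to write 1 = 17·s + 87·t; then s mod 87 is the inverse.
Euclidean algorithm:
  17 = 0·87 + 17
  87 = 5·17 + 2
  17 = 8·2 + 1
  2 = 2·1 + 0
gcd(17,87) = 1
Back-substitution gives: 17·(41) + 87·(-8) = 1
So 17⁻¹ ≡ 41 ≡ 41 (mod 87)
Check: 17 × 41 = 697 ≡ 1 (mod 87) ✓

17⁻¹ ≡ 41 (mod 87)


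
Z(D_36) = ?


Z(G) = {g ∈ G | gx = xg for all x ∈ G}
For even n, Z(D_n) = {e, r^(n/2)}: the 180° rotation r^18 commutes with every reflection and rotation

Z(D_36) = {e, r^18}


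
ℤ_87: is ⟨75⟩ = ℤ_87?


g generates ℤ_n iff gcd(g, n) = 1
gcd(75, 87) = 3
Since gcd = 3 ≠ 1, ⟨75⟩ has order 29 < 87, so 75 is not a generator.

No, 75 does not generate ℤ_87


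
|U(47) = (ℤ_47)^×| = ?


U(n) is the group of units mod n; |U(n)| = φ(n)
|U(47)| = φ(47) = 46

|U(47) = (ℤ_47)^×| = 46


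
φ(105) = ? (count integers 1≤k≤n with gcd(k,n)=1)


Factor n: 105 = 3 × 5 × 7
φ(n) = n · ∏(1 - 1/p) over distinct primes p | n
φ(105) = 105 · (1 - 1/3) · (1 - 1/5) · (1 - 1/7) = 48

φ(105) = 48


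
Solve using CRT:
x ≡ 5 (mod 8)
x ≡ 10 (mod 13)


m₁ = 8, m₂ = 13, gcd = 1, so CRT applies. M = m₁·m₂ = 104
Let M₁ = M/m₁ = 13, M₂ = M/m₂ = 8
Find y₁ ≡ M₁⁻¹ (mod m₁): 13⁻¹ ≡ 5 (mod 8)
Find y₂ ≡ M₂⁻¹ (mod m₂): 8⁻¹ ≡ 5 (mod 13)
x = a₁·M₁·y₁ + a₂·M₂·y₂ = 5·13·5 + 10·8·5 = 725
Reduce mod 104: x ≡ 101
Check: 101 mod 8 = 5 ✓, 101 mod 13 = 10 ✓

x ≡ 101 (mod 104)


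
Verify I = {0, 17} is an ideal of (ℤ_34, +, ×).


Check ideal conditions for I = {0, 17} in ℤ_34:
(1) I is an additive subgroup? Yes
(2) For r ∈ ℤ_34 and a ∈ I: r·a ∈ I? Yes

Yes, I is an ideal of ℤ_34


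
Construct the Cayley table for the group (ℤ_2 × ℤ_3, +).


Elements: {(0,0), (0,1), (0,2), (1,0), (1,1), (1,2)}
Operation: componentwise addition mod (2, 3)
Entry (a, b) = ((a₁+b₁) mod 2, (a₂+b₂) mod 3)

Cayley table:
      | (0,0) | (0,1) | (0,2) | (1,0) | (1,1) | (1,2)
(0,0) | (0,0) | (0,1) | (0,2) | (1,0) | (1,1) | (1,2)
(0,1) | (0,1) | (0,2) | (0,0) | (1,1) | (1,2) | (1,0)
(0,2) | (0,2) | (0,0) | (0,1) | (1,2) | (1,0) | (1,1)
(1,0) | (1,0) | (1,1) | (1,2) | (0,0) | (0,1) | (0,2)
(1,1) | (1,1) | (1,2) | (1,0) | (0,1) | (0,2) | (0,0)
(1,2) | (1,2) | (1,0) | (1,1) | (0,2) | (0,0) | (0,1)


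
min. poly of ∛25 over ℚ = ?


∛25 satisfies x³ - 25 = 0, irreducible over ℚ (no rational root; 25 is not a perfect cube)

Minimal polynomial: x³ - 25


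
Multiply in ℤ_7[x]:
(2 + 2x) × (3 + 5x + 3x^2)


Expand and collect like terms; reduce coefficients mod 7:
x^0: 2·3 = 6 ≡ 6 (mod 7)
x^1: 2·5 + 2·3 = 16 ≡ 2 (mod 7)
x^2: 2·3 + 2·5 = 16 ≡ 2 (mod 7)
x^3: 2·3 = 6 ≡ 6 (mod 7)
Result: 6 + 2x + 2x^2 + 6x^3

f · g = 6 + 2x + 2x^2 + 6x^3


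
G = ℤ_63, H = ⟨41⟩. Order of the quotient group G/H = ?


|⟨41⟩| = n / gcd(41, 63) = 63 / 1 = 63
H is normal (ℤ_63 is abelian).
|G/H| = |G| / |H| = 63 / 63 = 1

|G/H| = 1


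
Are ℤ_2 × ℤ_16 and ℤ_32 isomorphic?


Comparing ℤ_2 × ℤ_16 and ℤ_32:
gcd(2,16) = 2 ≠ 1. Max element order in ℤ_2×ℤ_16 is lcm(2,16) = 16 < 32, so it has no element of order 32

No, ℤ_2 × ℤ_16 ≇ ℤ_32


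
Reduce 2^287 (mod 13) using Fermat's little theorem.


Fermat's little theorem: if p is prime and gcd(a,p)=1, then a^(p-1) ≡ 1 (mod p)
p = 13 is prime, gcd(2,13) = 1
Reduce exponent: 287 mod 12 = 11
So 2^287 ≡ 2^11 (mod 13)
2^11 mod 13 = 7

2^287 ≡ 7 (mod 13)


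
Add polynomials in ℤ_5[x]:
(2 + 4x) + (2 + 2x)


Add coefficients mod 5:
x^0: 2 + 2 = 4 (mod 5)
x^1: 4 + 2 = 1 (mod 5)
Result: 4 + x

f + g = 4 + x


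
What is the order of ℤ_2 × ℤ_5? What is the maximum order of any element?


|ℤ_2 × ℤ_5| = 2 × 5 = 10
Max element order = lcm(2,5) = 10
Cyclic? Yes (gcd=1)

|ℤ_2×ℤ_5| = 10, max element order = 10


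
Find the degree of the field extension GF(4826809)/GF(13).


GF(4826809) = GF(13^6), so the extension degree is 6

[GF(4826809)/GF(13)] = 6


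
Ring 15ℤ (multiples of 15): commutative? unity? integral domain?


15ℤ is a commutative ring under +,× but has no multiplicative identity (1 ∉ 15ℤ); it has no zero divisors, but without unity it is not an integral domain
Commutative: Yes
Integral domain: No
Has unity: No

15ℤ (multiples of 15): Commutative=Yes, Unity=No


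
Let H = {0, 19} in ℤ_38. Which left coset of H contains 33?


33 + H = {33 + h (mod 38) : h ∈ H}
33+0=33, 33+19=14
33 + H = {14, 33} = 14 + H

33 + H = {14, 33}


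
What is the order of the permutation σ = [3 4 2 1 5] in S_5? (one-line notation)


Cycle decomposition: (1 3 2 4)
Cycle lengths: 4
Order = lcm(4) = 4

ord(σ) = 4


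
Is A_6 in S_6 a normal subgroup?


H = A_6 in S_6
A_6 has index 2 in S_6, and every subgroup of index 2 is normal

Yes, normal subgroup


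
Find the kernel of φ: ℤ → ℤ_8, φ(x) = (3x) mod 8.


Kernel = preimage of identity
ker(φ) = {x ∈ ℤ : 3x ≡ 0 (mod 8)}. gcd(3,8) = 1, so 3x ≡ 0 (mod 8) ⟺ x ≡ 0 (mod 8/1 = 8). Hence ker(φ) = 8ℤ

ker(φ) = 8ℤ


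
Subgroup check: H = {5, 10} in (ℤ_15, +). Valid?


Subgroup test for H = {5, 10} in (ℤ_15, +):
(1) 0 ∈ H? No
(2) Closure: for all a,b ∈ H, (a+b) mod 15 ∈ H? No  [counterexample: 5 + 10 = 0 ∉ H]
(3) Inverses: for all a ∈ H, -a mod 15 ∈ H? Yes

No, H is not a subgroup of ℤ_15


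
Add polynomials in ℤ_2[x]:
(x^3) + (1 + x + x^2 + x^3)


Add coefficients mod 2:
x^0: 0 + 1 = 1 (mod 2)
x^1: 0 + 1 = 1 (mod 2)
x^2: 0 + 1 = 1 (mod 2)
x^3: 1 + 1 = 0 (mod 2)
Result: 1 + x + x^2

f + g = 1 + x + x^2


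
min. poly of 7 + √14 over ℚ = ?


Let α = 7 + √14. Then α - 7 = √14, so (α - 7)² = 14, giving α² - 14α + 35 = 0. Degree 2 and α ∉ ℚ, so this is the minimal polynomial.

Minimal polynomial: x² - 14x + 35


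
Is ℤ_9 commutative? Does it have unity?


ℤ_9 is a commutative ring with unity 1; 9 = 3×3 is composite, so 3·3 ≡ 0 gives zero divisors (not an integral domain)
Commutative: Yes
Integral domain: No
Has unity: Yes

ℤ_9: Commutative=Yes, Unity=Yes


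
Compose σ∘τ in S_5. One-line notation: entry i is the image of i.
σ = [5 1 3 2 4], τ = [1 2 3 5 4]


σ∘τ: apply τ first, then σ
1 →τ 1 →σ 5
2 →τ 2 →σ 1
3 →τ 3 →σ 3
4 →τ 5 →σ 4
5 →τ 4 →σ 2

σ∘τ = [5 1 3 4 2]


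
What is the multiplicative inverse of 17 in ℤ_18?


Use the extended Euclidean algorithm to write 1 = 17·s + 18·t; then s mod 18 is the inverse.
Euclidean algorithm:
  17 = 0·18 + 17
  18 = 1·17 + 1
  17 = 17·1 + 0
gcd(17,18) = 1
Back-substitution gives: 17·(-1) + 18·(1) = 1
So 17⁻¹ ≡ -1 ≡ 17 (mod 18)
Check: 17 × 17 = 289 ≡ 1 (mod 18) ✓

17⁻¹ ≡ 17 (mod 18)


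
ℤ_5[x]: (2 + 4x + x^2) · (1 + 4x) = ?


Expand and collect like terms; reduce coefficients mod 5:
x^0: 2·1 = 2 ≡ 2 (mod 5)
x^1: 2·4 + 4·1 = 12 ≡ 2 (mod 5)
x^2: 4·4 + 1·1 = 17 ≡ 2 (mod 5)
x^3: 1·4 = 4 ≡ 4 (mod 5)
Result: 2 + 2x + 2x^2 + 4x^3

f · g = 2 + 2x + 2x^2 + 4x^3


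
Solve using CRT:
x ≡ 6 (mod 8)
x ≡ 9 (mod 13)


m₁ = 8, m₂ = 13, gcd = 1, so CRT applies. M = m₁·m₂ = 104
Let M₁ = M/m₁ = 13, M₂ = M/m₂ = 8
Find y₁ ≡ M₁⁻¹ (mod m₁): 13⁻¹ ≡ 5 (mod 8)
Find y₂ ≡ M₂⁻¹ (mod m₂): 8⁻¹ ≡ 5 (mod 13)
x = a₁·M₁·y₁ + a₂·M₂·y₂ = 6·13·5 + 9·8·5 = 750
Reduce mod 104: x ≡ 22
Check: 22 mod 8 = 6 ✓, 22 mod 13 = 9 ✓

x ≡ 22 (mod 104)


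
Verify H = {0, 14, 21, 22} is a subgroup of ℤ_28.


Subgroup test for H = {0, 14, 21, 22} in (ℤ_28, +):
(1) 0 ∈ H? Yes
(2) Closure: for all a,b ∈ H, (a+b) mod 28 ∈ H? No  [counterexample: 14 + 21 = 7 ∉ H]
(3) Inverses: for all a ∈ H, -a mod 28 ∈ H? No

No, H is not a subgroup of ℤ_28


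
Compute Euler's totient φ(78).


Factor n: 78 = 2 × 3 × 13
φ(n) = n · ∏(1 - 1/p) over distinct primes p | n
φ(78) = 78 · (1 - 1/2) · (1 - 1/3) · (1 - 1/13) = 24

φ(78) = 24


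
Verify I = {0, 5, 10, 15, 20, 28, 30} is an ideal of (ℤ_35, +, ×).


Check ideal conditions for I = {0, 5, 10, 15, 20, 28, 30} in ℤ_35:
(1) I is an additive subgroup? No
(2) For r ∈ ℤ_35 and a ∈ I: r·a ∈ I? No  [counterexample: r=2, a=28, r·a mod 35 = 21 ∉ I]

No, I is not an ideal of ℤ_35


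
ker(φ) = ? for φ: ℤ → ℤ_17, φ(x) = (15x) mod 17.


Kernel = preimage of identity
ker(φ) = {x ∈ ℤ : 15x ≡ 0 (mod 17)}. gcd(15,17) = 1, so 15x ≡ 0 (mod 17) ⟺ x ≡ 0 (mod 17/1 = 17). Hence ker(φ) = 17ℤ

ker(φ) = 17ℤ


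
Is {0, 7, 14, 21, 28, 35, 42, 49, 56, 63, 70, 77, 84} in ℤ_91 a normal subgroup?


H = {0, 7, 14, 21, 28, 35, 42, 49, 56, 63, 70, 77, 84} in ℤ_91
ℤ_91 is abelian; every subgroup of an abelian group is normal

Yes, normal subgroup


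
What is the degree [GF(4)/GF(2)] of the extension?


GF(4) = GF(2^2), so the extension degree is 2

[GF(4)/GF(2)] = 2


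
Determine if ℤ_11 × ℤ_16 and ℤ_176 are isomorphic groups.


Comparing ℤ_11 × ℤ_16 and ℤ_176:
gcd(11,16) = 1, so ℤ_11 × ℤ_16 ≅ ℤ_176 (CRT)

Yes, ℤ_11 × ℤ_16 ≅ ℤ_176


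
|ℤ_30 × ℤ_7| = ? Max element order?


|ℤ_30 × ℤ_7| = 30 × 7 = 210
Max element order = lcm(30,7) = 210
Cyclic? Yes (gcd=1)

|ℤ_30×ℤ_7| = 210, max element order = 210


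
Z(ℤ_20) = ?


Z(G) = {g ∈ G | gx = xg for all x ∈ G}
ℤ_20 is abelian, so Z(G) = G

Z(ℤ_20) = ℤ_20


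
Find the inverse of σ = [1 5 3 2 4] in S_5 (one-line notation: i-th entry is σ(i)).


To find σ⁻¹, swap domain and range:
σ(1) = 1 → σ⁻¹(1) = 1
σ(2) = 5 → σ⁻¹(5) = 2
σ(3) = 3 → σ⁻¹(3) = 3
σ(4) = 2 → σ⁻¹(2) = 4
σ(5) = 4 → σ⁻¹(4) = 5

σ⁻¹ = [1 4 3 5 2]


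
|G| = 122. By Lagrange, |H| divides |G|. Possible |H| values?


Lagrange's theorem: |H| divides |G|
|G| = 122
Divisors of 122: 1, 2, 61, 122

Possible subgroup orders: {1, 2, 61, 122}


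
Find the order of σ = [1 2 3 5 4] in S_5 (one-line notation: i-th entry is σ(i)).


Cycle decomposition: (4 5)
Cycle lengths: 2
Order = lcm(2) = 2

ord(σ) = 2


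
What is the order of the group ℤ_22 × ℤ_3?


|A × B| = |A| · |B|
|ℤ_22 × ℤ_3| = 22 × 3 = 66

|ℤ_22 × ℤ_3| = 66


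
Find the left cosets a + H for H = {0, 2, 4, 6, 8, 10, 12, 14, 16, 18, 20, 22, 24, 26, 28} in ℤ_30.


H = {0, 2, 4, 6, 8, 10, 12, 14, 16, 18, 20, 22, 24, 26, 28}, |H| = 15
Number of cosets = |G|/|H| = 30/15 = 2
0 + H = {0, 2, 4, 6, 8, 10, 12, 14, 16, 18, 20, 22, 24, 26, 28}
1 + H = {1, 3, 5, 7, 9, 11, 13, 15, 17, 19, 21, 23, 25, 27, 29}

Cosets: 0+H={0,2,4,6,8,10,12,14,16,18,20,22,24,26,28}; 1+H={1,3,5,7,9,11,13,15,17,19,21,23,25,27,29}


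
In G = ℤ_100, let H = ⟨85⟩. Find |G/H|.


|⟨85⟩| = n / gcd(85, 100) = 100 / 5 = 20
H is normal (ℤ_100 is abelian).
|G/H| = |G| / |H| = 100 / 20 = 5

|G/H| = 5


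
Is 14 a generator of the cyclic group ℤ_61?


g generates ℤ_n iff gcd(g, n) = 1
gcd(14, 61) = 1
Since gcd = 1, 14 is a generator.

Yes, 14 generates ℤ_61


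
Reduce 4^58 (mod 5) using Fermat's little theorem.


Fermat's little theorem: if p is prime and gcd(a,p)=1, then a^(p-1) ≡ 1 (mod p)
p = 5 is prime, gcd(4,5) = 1
Reduce exponent: 58 mod 4 = 2
So 4^58 ≡ 4^2 (mod 5)
4^2 mod 5 = 1

4^58 ≡ 1 (mod 5)


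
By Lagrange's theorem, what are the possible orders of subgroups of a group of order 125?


Lagrange's theorem: |H| divides |G|
|G| = 125
Divisors of 125: 1, 5, 25, 125

Possible subgroup orders: {1, 5, 25, 125}


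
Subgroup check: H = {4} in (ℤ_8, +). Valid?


Subgroup test for H = {4} in (ℤ_8, +):
(1) 0 ∈ H? No
(2) Closure: for all a,b ∈ H, (a+b) mod 8 ∈ H? No  [counterexample: 4 + 4 = 0 ∉ H]
(3) Inverses: for all a ∈ H, -a mod 8 ∈ H? Yes

No, H is not a subgroup of ℤ_8


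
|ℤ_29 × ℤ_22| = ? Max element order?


|ℤ_29 × ℤ_22| = 29 × 22 = 638
Max element order = lcm(29,22) = 638
Cyclic? Yes (gcd=1)

|ℤ_29×ℤ_22| = 638, max element order = 638


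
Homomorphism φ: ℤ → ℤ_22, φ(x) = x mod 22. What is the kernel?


Kernel = preimage of identity
ker(φ) = {x ∈ ℤ : x ≡ 0 (mod 22)} = 22ℤ = {0, ±22, ±44, ...}

ker(φ) = 22ℤ


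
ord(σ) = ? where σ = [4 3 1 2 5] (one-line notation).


Cycle decomposition: (1 4 2 3)
Cycle lengths: 4
Order = lcm(4) = 4

ord(σ) = 4


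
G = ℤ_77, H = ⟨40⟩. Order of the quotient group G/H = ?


|⟨40⟩| = n / gcd(40, 77) = 77 / 1 = 77
H is normal (ℤ_77 is abelian).
|G/H| = |G| / |H| = 77 / 77 = 1

|G/H| = 1


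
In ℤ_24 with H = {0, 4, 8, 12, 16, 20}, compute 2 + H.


2 + H = {2 + h (mod 24) : h ∈ H}
2+0=2, 2+4=6, 2+8=10, 2+12=14, 2+16=18, 2+20=22

2 + H = {2, 6, 10, 14, 18, 22}


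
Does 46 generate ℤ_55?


g generates ℤ_n iff gcd(g, n) = 1
gcd(46, 55) = 1
Since gcd = 1, 46 is a generator.

Yes, 46 generates ℤ_55


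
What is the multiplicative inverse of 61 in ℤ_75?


Use the extended Euclidean algorithm to write 1 = 61·s + 75·t; then s mod 75 is the inverse.
Euclidean algorithm:
  61 = 0·75 + 61
  75 = 1·61 + 14
  61 = 4·14 + 5
  14 = 2·5 + 4
  5 = 1·4 + 1
  4 = 4·1 + 0
gcd(61,75) = 1
Back-substitution gives: 61·(16) + 75·(-13) = 1
So 61⁻¹ ≡ 16 ≡ 16 (mod 75)
Check: 61 × 16 = 976 ≡ 1 (mod 75) ✓

61⁻¹ ≡ 16 (mod 75)


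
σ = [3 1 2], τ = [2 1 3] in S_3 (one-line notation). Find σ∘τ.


σ∘τ: apply τ first, then σ
1 →τ 2 →σ 1
2 →τ 1 →σ 3
3 →τ 3 →σ 2

σ∘τ = [1 3 2]


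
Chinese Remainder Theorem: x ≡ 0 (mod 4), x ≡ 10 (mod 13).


m₁ = 4, m₂ = 13, gcd = 1, so CRT applies. M = m₁·m₂ = 52
Let M₁ = M/m₁ = 13, M₂ = M/m₂ = 4
Find y₁ ≡ M₁⁻¹ (mod m₁): 13⁻¹ ≡ 1 (mod 4)
Find y₂ ≡ M₂⁻¹ (mod m₂): 4⁻¹ ≡ 10 (mod 13)
x = a₁·M₁·y₁ + a₂·M₂·y₂ = 0·13·1 + 10·4·10 = 400
Reduce mod 52: x ≡ 36
Check: 36 mod 4 = 0 ✓, 36 mod 13 = 10 ✓

x ≡ 36 (mod 52)


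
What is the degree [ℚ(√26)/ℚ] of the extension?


√26 has minimal polynomial x² - 26 (irreducible over ℚ since 26 is squarefree)

[ℚ(√26)/ℚ] = 2


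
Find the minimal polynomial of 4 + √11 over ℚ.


Let α = 4 + √11. Then α - 4 = √11, so (α - 4)² = 11, giving α² - 8α + 5 = 0. Degree 2 and α ∉ ℚ, so this is the minimal polynomial.

Minimal polynomial: x² - 8x + 5
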